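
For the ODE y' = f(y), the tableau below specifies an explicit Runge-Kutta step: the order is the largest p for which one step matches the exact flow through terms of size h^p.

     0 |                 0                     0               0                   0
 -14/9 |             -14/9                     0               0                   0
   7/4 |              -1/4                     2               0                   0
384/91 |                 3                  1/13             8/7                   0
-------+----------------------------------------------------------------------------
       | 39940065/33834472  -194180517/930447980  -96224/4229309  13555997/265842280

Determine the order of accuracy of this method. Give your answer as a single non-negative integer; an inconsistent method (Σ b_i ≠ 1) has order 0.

b = (39940065/33834472, -194180517/930447980, -96224/4229309, 13555997/265842280)
c = (0, -14/9, 7/4, 384/91)
Ac = (0, 0, -28/9, 220/117)
Σ b_i: 39940065/33834472·1 + (-194180517/930447980)·1 + (-96224/4229309)·1 + 13555997/265842280·1 = 1 ✓
b·c: (-194180517/930447980)·(-14/9) + (-96224/4229309)·7/4 + 13555997/265842280·384/91 = 1/2 ✓
b·c²: (-194180517/930447980)·196/81 + (-96224/4229309)·49/16 + 13555997/265842280·147456/8281 = 1/3 ✓
b·Ac: (-96224/4229309)·(-28/9) + 13555997/265842280·220/117 = 1/6 ✓
b·c³: (-194180517/930447980)·(-2744/729) + (-96224/4229309)·343/64 + 13555997/265842280·56623104/753571 = 13346075605/2968974918 ≠ 1/4 ⇒ order 3.
b·(c∘Ac): (-96224/4229309)·(-49/9) + 13555997/265842280·28160/3549 = 2873696/5437683 ≠ 1/8
b·Ac²: (-96224/4229309)·392/81 + 13555997/265842280·7763/2106 = 1117699009/14355483120 ≠ 1/12
b·A²c: 13555997/265842280·(-32/9) = -54223988/299072565 ≠ 1/24

3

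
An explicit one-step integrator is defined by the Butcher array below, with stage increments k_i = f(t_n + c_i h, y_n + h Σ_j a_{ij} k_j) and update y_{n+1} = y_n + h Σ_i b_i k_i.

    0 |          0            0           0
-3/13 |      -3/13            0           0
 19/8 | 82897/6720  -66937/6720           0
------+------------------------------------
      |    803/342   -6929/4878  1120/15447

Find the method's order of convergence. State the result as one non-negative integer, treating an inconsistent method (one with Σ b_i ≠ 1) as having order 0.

3

b = (803/342, -6929/4878, 1120/15447)
c = (0, -3/13, 19/8)
Ac = (0, 0, 5149/2240)
Σ b_i: 803/342·1 + (-6929/4878)·1 + 1120/15447·1 = 1 ✓
b·c: (-6929/4878)·(-3/13) + 1120/15447·19/8 = 1/2 ✓
b·c²: (-6929/4878)·9/169 + 1120/15447·361/64 = 1/3 ✓
b·Ac: 1120/15447·5149/2240 = 1/6 ✓; 3 stages ⇒ order 3.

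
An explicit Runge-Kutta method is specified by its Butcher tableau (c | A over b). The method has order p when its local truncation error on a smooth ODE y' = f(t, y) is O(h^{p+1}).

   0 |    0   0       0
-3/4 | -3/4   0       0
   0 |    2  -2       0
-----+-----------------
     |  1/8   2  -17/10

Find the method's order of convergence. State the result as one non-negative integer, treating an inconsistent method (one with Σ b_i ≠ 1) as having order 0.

b = (1/8, 2, -17/10)
c = (0, -3/4, 0)
Ac = (0, 0, 3/2)
Σ b_i: 1/8·1 + 2·1 + (-17/10)·1 = 17/40 ≠ 1 ⇒ order 0.

0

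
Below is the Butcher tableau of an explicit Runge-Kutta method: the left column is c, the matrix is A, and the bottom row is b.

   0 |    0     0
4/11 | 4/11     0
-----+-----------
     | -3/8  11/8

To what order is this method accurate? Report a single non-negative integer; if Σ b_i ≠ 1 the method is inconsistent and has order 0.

2

b = (-3/8, 11/8)
c = (0, 4/11)
Σ b_i: (-3/8)·1 + 11/8·1 = 1 ✓
b·c: 11/8·4/11 = 1/2 ✓; 2 stages ⇒ order 2.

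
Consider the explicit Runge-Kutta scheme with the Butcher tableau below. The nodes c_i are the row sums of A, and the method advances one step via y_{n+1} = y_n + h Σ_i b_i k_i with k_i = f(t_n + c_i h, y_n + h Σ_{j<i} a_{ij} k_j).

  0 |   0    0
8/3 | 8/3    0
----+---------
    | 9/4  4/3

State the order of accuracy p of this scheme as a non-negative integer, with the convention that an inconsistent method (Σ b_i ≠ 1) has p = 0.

0

b = (9/4, 4/3)
c = (0, 8/3)
Σ b_i: 9/4·1 + 4/3·1 = 43/12 ≠ 1 ⇒ order 0.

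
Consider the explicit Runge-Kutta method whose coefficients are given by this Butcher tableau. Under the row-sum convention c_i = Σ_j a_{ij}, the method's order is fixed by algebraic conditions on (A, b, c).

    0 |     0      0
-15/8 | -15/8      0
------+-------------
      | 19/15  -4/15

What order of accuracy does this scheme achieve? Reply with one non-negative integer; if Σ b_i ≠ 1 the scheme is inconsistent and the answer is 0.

2

b = (19/15, -4/15)
c = (0, -15/8)
Σ b_i: 19/15·1 + (-4/15)·1 = 1 ✓
b·c: (-4/15)·(-15/8) = 1/2 ✓; 2 stages ⇒ order 2.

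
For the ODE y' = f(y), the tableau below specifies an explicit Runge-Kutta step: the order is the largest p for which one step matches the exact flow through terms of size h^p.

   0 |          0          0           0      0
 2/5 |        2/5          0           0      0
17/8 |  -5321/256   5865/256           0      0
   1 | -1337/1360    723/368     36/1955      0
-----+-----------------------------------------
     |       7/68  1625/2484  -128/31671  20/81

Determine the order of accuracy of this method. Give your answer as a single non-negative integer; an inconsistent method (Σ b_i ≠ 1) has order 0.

4

b = (7/68, 1625/2484, -128/31671, 20/81)
c = (0, 2/5, 17/8, 1)
Ac = (0, 0, 1173/128, 33/40)
Σ b_i: 7/68·1 + 1625/2484·1 + (-128/31671)·1 + 20/81·1 = 1 ✓
b·c: 1625/2484·2/5 + (-128/31671)·17/8 + 20/81·1 = 1/2 ✓
b·c²: 1625/2484·4/25 + (-128/31671)·289/64 + 20/81·1 = 1/3 ✓
b·Ac: (-128/31671)·1173/128 + 20/81·33/40 = 1/6 ✓
b·c³: 1625/2484·8/125 + (-128/31671)·4913/512 + 20/81·1 = 1/4 ✓
b·(c∘Ac): (-128/31671)·19941/1024 + 20/81·33/40 = 1/8 ✓
b·Ac²: (-128/31671)·1173/320 + 20/81·159/400 = 1/12 ✓
b·A²c: 20/81·27/160 = 1/24 ✓; 4 stages ⇒ order 4.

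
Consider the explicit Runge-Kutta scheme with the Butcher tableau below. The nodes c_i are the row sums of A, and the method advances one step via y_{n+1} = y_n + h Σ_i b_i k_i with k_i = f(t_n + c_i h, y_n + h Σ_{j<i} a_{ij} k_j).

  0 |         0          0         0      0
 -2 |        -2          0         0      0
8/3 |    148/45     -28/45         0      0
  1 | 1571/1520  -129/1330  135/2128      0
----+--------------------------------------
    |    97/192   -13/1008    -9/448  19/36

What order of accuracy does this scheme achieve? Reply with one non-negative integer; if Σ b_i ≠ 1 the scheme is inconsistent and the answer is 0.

b = (97/192, -13/1008, -9/448, 19/36)
c = (0, -2, 8/3, 1)
Ac = (0, 0, 56/45, 69/190)
Σ b_i: 97/192·1 + (-13/1008)·1 + (-9/448)·1 + 19/36·1 = 1 ✓
b·c: (-13/1008)·(-2) + (-9/448)·8/3 + 19/36·1 = 1/2 ✓
b·c²: (-13/1008)·4 + (-9/448)·64/9 + 19/36·1 = 1/3 ✓
b·Ac: (-9/448)·56/45 + 19/36·69/190 = 1/6 ✓
b·c³: (-13/1008)·(-8) + (-9/448)·512/27 + 19/36·1 = 1/4 ✓
b·(c∘Ac): (-9/448)·448/135 + 19/36·69/190 = 1/8 ✓
b·Ac²: (-9/448)·(-112/45) + 19/36·6/95 = 1/12 ✓
b·A²c: 19/36·3/38 = 1/24 ✓; 4 stages ⇒ order 4.

4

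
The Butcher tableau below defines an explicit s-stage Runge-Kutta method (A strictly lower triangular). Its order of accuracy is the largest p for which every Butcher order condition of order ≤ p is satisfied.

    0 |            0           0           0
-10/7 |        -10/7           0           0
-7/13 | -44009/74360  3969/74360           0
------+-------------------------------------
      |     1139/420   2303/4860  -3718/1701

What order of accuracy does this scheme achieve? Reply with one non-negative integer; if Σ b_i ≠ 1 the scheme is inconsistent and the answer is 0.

3

b = (1139/420, 2303/4860, -3718/1701)
c = (0, -10/7, -7/13)
Ac = (0, 0, -567/7436)
Σ b_i: 1139/420·1 + 2303/4860·1 + (-3718/1701)·1 = 1 ✓
b·c: 2303/4860·(-10/7) + (-3718/1701)·(-7/13) = 1/2 ✓
b·c²: 2303/4860·100/49 + (-3718/1701)·49/169 = 1/3 ✓
b·Ac: (-3718/1701)·(-567/7436) = 1/6 ✓; 3 stages ⇒ order 3.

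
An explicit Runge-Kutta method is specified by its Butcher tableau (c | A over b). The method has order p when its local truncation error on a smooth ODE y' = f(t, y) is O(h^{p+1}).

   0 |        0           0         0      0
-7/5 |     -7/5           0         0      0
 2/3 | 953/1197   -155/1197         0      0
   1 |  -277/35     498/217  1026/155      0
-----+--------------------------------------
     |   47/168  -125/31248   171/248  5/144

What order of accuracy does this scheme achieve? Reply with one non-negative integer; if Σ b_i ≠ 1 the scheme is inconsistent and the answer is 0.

b = (47/168, -125/31248, 171/248, 5/144)
c = (0, -7/5, 2/3, 1)
Ac = (0, 0, 31/171, 6/5)
Σ b_i: 47/168·1 + (-125/31248)·1 + 171/248·1 + 5/144·1 = 1 ✓
b·c: (-125/31248)·(-7/5) + 171/248·2/3 + 5/144·1 = 1/2 ✓
b·c²: (-125/31248)·49/25 + 171/248·4/9 + 5/144·1 = 1/3 ✓
b·Ac: 171/248·31/171 + 5/144·6/5 = 1/6 ✓
b·c³: (-125/31248)·(-343/125) + 171/248·8/27 + 5/144·1 = 1/4 ✓
b·(c∘Ac): 171/248·62/513 + 5/144·6/5 = 1/8 ✓
b·Ac²: 171/248·(-217/855) + 5/144·186/25 = 1/12 ✓
b·A²c: 5/144·6/5 = 1/24 ✓; 4 stages ⇒ order 4.

4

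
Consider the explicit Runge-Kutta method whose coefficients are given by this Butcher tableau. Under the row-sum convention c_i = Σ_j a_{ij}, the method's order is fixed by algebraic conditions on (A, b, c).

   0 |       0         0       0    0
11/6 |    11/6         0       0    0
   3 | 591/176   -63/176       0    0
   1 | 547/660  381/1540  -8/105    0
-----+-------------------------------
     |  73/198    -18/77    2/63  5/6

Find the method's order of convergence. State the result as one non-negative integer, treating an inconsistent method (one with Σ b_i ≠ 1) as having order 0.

b = (73/198, -18/77, 2/63, 5/6)
c = (0, 11/6, 3, 1)
Ac = (0, 0, -21/32, 9/40)
Σ b_i: 73/198·1 + (-18/77)·1 + 2/63·1 + 5/6·1 = 1 ✓
b·c: (-18/77)·11/6 + 2/63·3 + 5/6·1 = 1/2 ✓
b·c²: (-18/77)·121/36 + 2/63·9 + 5/6·1 = 1/3 ✓
b·Ac: 2/63·(-21/32) + 5/6·9/40 = 1/6 ✓
b·c³: (-18/77)·1331/216 + 2/63·27 + 5/6·1 = 1/4 ✓
b·(c∘Ac): 2/63·(-63/32) + 5/6·9/40 = 1/8 ✓
b·Ac²: 2/63·(-77/64) + 5/6·7/48 = 1/12 ✓
b·A²c: 5/6·1/20 = 1/24 ✓; 4 stages ⇒ order 4.

4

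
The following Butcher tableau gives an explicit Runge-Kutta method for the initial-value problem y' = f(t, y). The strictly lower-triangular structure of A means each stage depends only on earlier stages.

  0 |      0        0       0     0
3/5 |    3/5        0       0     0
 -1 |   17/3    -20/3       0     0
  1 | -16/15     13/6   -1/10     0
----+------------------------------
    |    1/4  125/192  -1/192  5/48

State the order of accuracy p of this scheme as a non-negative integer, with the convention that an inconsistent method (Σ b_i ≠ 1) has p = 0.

b = (1/4, 125/192, -1/192, 5/48)
c = (0, 3/5, -1, 1)
Ac = (0, 0, -4, 7/5)
Σ b_i: 1/4·1 + 125/192·1 + (-1/192)·1 + 5/48·1 = 1 ✓
b·c: 125/192·3/5 + (-1/192)·(-1) + 5/48·1 = 1/2 ✓
b·c²: 125/192·9/25 + (-1/192)·1 + 5/48·1 = 1/3 ✓
b·Ac: (-1/192)·(-4) + 5/48·7/5 = 1/6 ✓
b·c³: 125/192·27/125 + (-1/192)·(-1) + 5/48·1 = 1/4 ✓
b·(c∘Ac): (-1/192)·4 + 5/48·7/5 = 1/8 ✓
b·Ac²: (-1/192)·(-12/5) + 5/48·17/25 = 1/12 ✓
b·A²c: 5/48·2/5 = 1/24 ✓; 4 stages ⇒ order 4.

4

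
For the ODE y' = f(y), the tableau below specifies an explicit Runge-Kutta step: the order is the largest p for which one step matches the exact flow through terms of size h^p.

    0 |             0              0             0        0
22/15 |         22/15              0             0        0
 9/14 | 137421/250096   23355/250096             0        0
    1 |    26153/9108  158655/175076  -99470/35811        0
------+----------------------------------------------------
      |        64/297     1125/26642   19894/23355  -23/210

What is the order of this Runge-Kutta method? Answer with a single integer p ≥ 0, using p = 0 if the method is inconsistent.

4

b = (64/297, 1125/26642, 19894/23355, -23/210)
c = (0, 22/15, 9/14, 1)
Ac = (0, 0, 1557/11368, -21/46)
Σ b_i: 64/297·1 + 1125/26642·1 + 19894/23355·1 + (-23/210)·1 = 1 ✓
b·c: 1125/26642·22/15 + 19894/23355·9/14 + (-23/210)·1 = 1/2 ✓
b·c²: 1125/26642·484/225 + 19894/23355·81/196 + (-23/210)·1 = 1/3 ✓
b·Ac: 19894/23355·1557/11368 + (-23/210)·(-21/46) = 1/6 ✓
b·c³: 1125/26642·10648/3375 + 19894/23355·729/2744 + (-23/210)·1 = 1/4 ✓
b·(c∘Ac): 19894/23355·14013/159152 + (-23/210)·(-21/46) = 1/8 ✓
b·Ac²: 19894/23355·5709/28420 + (-23/210)·553/690 = 1/12 ✓
b·A²c: (-23/210)·(-35/92) = 1/24 ✓; 4 stages ⇒ order 4.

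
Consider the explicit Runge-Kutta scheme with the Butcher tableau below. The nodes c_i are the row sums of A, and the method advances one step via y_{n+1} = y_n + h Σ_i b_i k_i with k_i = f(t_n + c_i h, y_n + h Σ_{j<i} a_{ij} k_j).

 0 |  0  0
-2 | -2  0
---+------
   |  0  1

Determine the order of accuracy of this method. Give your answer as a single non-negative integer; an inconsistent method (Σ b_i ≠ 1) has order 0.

1

b = (0, 1)
c = (0, -2)
Σ b_i: 1·1 = 1 ✓
b·c: 1·(-2) = -2 ≠ 1/2 ⇒ order 1.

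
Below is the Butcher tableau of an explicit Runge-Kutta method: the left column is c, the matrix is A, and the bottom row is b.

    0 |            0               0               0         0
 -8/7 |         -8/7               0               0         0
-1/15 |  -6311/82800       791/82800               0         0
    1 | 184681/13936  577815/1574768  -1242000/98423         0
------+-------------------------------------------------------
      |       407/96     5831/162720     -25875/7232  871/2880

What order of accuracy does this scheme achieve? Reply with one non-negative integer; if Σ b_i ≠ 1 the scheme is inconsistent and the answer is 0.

4

b = (407/96, 5831/162720, -25875/7232, 871/2880)
c = (0, -8/7, -1/15, 1)
Ac = (0, 0, -113/10350, 735/1742)
Σ b_i: 407/96·1 + 5831/162720·1 + (-25875/7232)·1 + 871/2880·1 = 1 ✓
b·c: 5831/162720·(-8/7) + (-25875/7232)·(-1/15) + 871/2880·1 = 1/2 ✓
b·c²: 5831/162720·64/49 + (-25875/7232)·1/225 + 871/2880·1 = 1/3 ✓
b·Ac: (-25875/7232)·(-113/10350) + 871/2880·735/1742 = 1/6 ✓
b·c³: 5831/162720·(-512/343) + (-25875/7232)·(-1/3375) + 871/2880·1 = 1/4 ✓
b·(c∘Ac): (-25875/7232)·113/155250 + 871/2880·735/1742 = 1/8 ✓
b·Ac²: (-25875/7232)·452/36225 + 871/2880·2580/6097 = 1/12 ✓
b·A²c: 871/2880·120/871 = 1/24 ✓; 4 stages ⇒ order 4.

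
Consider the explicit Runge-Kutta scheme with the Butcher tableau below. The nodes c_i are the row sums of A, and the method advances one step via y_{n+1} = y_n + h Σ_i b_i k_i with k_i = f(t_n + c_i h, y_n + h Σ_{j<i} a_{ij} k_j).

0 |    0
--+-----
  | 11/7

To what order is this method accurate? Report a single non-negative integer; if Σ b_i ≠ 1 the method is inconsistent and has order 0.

0

b = (11/7)
c = (0)
Σ b_i: 11/7·1 = 11/7 ≠ 1 ⇒ order 0.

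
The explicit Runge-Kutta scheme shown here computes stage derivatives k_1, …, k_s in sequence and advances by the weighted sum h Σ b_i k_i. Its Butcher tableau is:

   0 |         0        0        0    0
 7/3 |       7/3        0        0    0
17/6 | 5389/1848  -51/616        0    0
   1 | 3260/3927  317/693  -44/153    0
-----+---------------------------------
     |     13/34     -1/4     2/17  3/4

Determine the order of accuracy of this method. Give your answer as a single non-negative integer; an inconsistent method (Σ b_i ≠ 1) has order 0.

b = (13/34, -1/4, 2/17, 3/4)
c = (0, 7/3, 17/6, 1)
Ac = (0, 0, -17/88, 25/99)
Σ b_i: 13/34·1 + (-1/4)·1 + 2/17·1 + 3/4·1 = 1 ✓
b·c: (-1/4)·7/3 + 2/17·17/6 + 3/4·1 = 1/2 ✓
b·c²: (-1/4)·49/9 + 2/17·289/36 + 3/4·1 = 1/3 ✓
b·Ac: 2/17·(-17/88) + 3/4·25/99 = 1/6 ✓
b·c³: (-1/4)·343/27 + 2/17·4913/216 + 3/4·1 = 1/4 ✓
b·(c∘Ac): 2/17·(-289/528) + 3/4·25/99 = 1/8 ✓
b·Ac²: 2/17·(-119/264) + 3/4·2/11 = 1/12 ✓
b·A²c: 3/4·1/18 = 1/24 ✓; 4 stages ⇒ order 4.

4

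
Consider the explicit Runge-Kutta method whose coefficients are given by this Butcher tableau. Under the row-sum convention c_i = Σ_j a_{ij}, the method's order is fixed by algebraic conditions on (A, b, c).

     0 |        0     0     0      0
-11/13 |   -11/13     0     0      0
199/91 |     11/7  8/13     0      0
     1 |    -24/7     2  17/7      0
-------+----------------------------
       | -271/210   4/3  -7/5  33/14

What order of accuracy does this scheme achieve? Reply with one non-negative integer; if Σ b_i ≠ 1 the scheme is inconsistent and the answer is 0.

b = (-271/210, 4/3, -7/5, 33/14)
c = (0, -11/13, 199/91, 1)
Ac = (0, 0, -88/169, 2305/637)
Σ b_i: (-271/210)·1 + 4/3·1 + (-7/5)·1 + 33/14·1 = 1 ✓
b·c: 4/3·(-11/13) + (-7/5)·199/91 + 33/14·1 = -5003/2730 ≠ 1/2 ⇒ order 1.

1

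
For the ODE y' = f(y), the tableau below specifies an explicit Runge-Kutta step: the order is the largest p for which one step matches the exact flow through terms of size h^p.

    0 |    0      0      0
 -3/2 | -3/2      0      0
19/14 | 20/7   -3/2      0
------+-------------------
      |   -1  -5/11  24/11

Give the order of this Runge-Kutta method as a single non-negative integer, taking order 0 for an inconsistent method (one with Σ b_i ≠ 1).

0

b = (-1, -5/11, 24/11)
c = (0, -3/2, 19/14)
Ac = (0, 0, 9/4)
Σ b_i: (-1)·1 + (-5/11)·1 + 24/11·1 = 8/11 ≠ 1 ⇒ order 0.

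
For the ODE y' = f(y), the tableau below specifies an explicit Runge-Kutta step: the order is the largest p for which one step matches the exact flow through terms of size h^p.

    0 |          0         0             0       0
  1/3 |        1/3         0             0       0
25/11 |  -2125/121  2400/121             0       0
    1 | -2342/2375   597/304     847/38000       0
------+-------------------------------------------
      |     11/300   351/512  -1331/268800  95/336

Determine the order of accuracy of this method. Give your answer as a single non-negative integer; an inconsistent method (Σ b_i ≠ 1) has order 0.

b = (11/300, 351/512, -1331/268800, 95/336)
c = (0, 1/3, 25/11, 1)
Ac = (0, 0, 800/121, 67/95)
Σ b_i: 11/300·1 + 351/512·1 + (-1331/268800)·1 + 95/336·1 = 1 ✓
b·c: 351/512·1/3 + (-1331/268800)·25/11 + 95/336·1 = 1/2 ✓
b·c²: 351/512·1/9 + (-1331/268800)·625/121 + 95/336·1 = 1/3 ✓
b·Ac: (-1331/268800)·800/121 + 95/336·67/95 = 1/6 ✓
b·c³: 351/512·1/27 + (-1331/268800)·15625/1331 + 95/336·1 = 1/4 ✓
b·(c∘Ac): (-1331/268800)·20000/1331 + 95/336·67/95 = 1/8 ✓
b·Ac²: (-1331/268800)·800/363 + 95/336·1/3 = 1/12 ✓
b·A²c: 95/336·14/95 = 1/24 ✓; 4 stages ⇒ order 4.

4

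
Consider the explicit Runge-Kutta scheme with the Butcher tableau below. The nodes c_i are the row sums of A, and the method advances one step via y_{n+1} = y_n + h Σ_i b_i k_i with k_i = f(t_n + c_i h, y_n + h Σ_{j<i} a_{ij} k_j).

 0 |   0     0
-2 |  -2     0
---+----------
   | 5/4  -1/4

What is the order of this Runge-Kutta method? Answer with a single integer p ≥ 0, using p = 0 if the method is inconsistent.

2

b = (5/4, -1/4)
c = (0, -2)
Σ b_i: 5/4·1 + (-1/4)·1 = 1 ✓
b·c: (-1/4)·(-2) = 1/2 ✓; 2 stages ⇒ order 2.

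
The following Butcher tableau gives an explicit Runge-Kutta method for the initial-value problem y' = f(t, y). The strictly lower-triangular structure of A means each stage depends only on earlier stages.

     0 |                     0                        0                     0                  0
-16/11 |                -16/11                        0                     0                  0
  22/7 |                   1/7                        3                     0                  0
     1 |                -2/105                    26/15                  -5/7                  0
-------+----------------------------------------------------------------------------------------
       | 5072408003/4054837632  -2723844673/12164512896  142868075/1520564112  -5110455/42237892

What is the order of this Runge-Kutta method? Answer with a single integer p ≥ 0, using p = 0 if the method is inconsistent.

3

b = (5072408003/4054837632, -2723844673/12164512896, 142868075/1520564112, -5110455/42237892)
c = (0, -16/11, 22/7, 1)
Ac = (0, 0, -48/11, -38534/8085)
Σ b_i: 5072408003/4054837632·1 + (-2723844673/12164512896)·1 + 142868075/1520564112·1 + (-5110455/42237892)·1 = 1 ✓
b·c: (-2723844673/12164512896)·(-16/11) + 142868075/1520564112·22/7 + (-5110455/42237892)·1 = 1/2 ✓
b·c²: (-2723844673/12164512896)·256/121 + 142868075/1520564112·484/49 + (-5110455/42237892)·1 = 1/3 ✓
b·Ac: 142868075/1520564112·(-48/11) + (-5110455/42237892)·(-38534/8085) = 1/6 ✓
b·c³: (-2723844673/12164512896)·(-4096/1331) + 142868075/1520564112·10648/343 + (-5110455/42237892)·1 = 4857390823/1393850436 ≠ 1/4 ⇒ order 3.
b·(c∘Ac): 142868075/1520564112·(-96/7) + (-5110455/42237892)·(-38534/8085) = -496137547/696925218 ≠ 1/8
b·Ac²: 142868075/1520564112·768/121 + (-5110455/42237892)·(-2109292/622545) = 2454604987/2439238263 ≠ 1/12
b·A²c: (-5110455/42237892)·240/77 = -43803900/116154203 ≠ 1/24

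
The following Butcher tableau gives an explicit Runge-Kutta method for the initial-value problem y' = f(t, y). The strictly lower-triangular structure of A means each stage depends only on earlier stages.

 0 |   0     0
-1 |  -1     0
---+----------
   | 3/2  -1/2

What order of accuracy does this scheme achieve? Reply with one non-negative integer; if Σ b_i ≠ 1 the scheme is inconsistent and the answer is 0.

2

b = (3/2, -1/2)
c = (0, -1)
Σ b_i: 3/2·1 + (-1/2)·1 = 1 ✓
b·c: (-1/2)·(-1) = 1/2 ✓; 2 stages ⇒ order 2.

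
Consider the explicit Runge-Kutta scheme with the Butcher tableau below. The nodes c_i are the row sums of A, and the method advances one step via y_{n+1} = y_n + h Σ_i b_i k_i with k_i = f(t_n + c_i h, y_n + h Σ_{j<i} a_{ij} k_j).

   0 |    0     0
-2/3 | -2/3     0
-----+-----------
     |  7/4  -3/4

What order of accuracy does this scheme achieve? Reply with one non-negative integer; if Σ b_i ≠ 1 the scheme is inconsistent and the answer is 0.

2

b = (7/4, -3/4)
c = (0, -2/3)
Σ b_i: 7/4·1 + (-3/4)·1 = 1 ✓
b·c: (-3/4)·(-2/3) = 1/2 ✓; 2 stages ⇒ order 2.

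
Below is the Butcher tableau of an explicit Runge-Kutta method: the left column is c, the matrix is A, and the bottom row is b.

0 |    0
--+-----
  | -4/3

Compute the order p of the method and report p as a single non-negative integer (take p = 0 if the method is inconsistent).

0

b = (-4/3)
c = (0)
Σ b_i: (-4/3)·1 = -4/3 ≠ 1 ⇒ order 0.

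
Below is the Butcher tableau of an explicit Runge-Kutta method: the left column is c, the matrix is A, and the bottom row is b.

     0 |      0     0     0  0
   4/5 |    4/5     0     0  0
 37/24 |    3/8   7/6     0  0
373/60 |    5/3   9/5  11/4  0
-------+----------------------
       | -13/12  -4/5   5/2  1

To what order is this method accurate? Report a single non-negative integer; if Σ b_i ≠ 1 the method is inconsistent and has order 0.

b = (-13/12, -4/5, 5/2, 1)
c = (0, 4/5, 37/24, 373/60)
Ac = (0, 0, 14/15, 13631/2400)
Σ b_i: (-13/12)·1 + (-4/5)·1 + 5/2·1 + 1·1 = 97/60 ≠ 1 ⇒ order 0.

0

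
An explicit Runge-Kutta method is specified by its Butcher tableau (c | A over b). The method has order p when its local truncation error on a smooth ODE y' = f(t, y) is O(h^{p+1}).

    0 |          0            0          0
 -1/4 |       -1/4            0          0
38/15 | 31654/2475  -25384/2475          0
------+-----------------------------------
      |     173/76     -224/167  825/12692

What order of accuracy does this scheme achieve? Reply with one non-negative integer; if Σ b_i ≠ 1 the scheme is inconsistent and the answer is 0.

3

b = (173/76, -224/167, 825/12692)
c = (0, -1/4, 38/15)
Ac = (0, 0, 6346/2475)
Σ b_i: 173/76·1 + (-224/167)·1 + 825/12692·1 = 1 ✓
b·c: (-224/167)·(-1/4) + 825/12692·38/15 = 1/2 ✓
b·c²: (-224/167)·1/16 + 825/12692·1444/225 = 1/3 ✓
b·Ac: 825/12692·6346/2475 = 1/6 ✓; 3 stages ⇒ order 3.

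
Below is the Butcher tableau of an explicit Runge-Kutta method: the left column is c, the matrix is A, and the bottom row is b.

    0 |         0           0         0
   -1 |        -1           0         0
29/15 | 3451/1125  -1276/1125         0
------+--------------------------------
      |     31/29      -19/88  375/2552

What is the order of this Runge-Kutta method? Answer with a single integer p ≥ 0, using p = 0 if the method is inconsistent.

3

b = (31/29, -19/88, 375/2552)
c = (0, -1, 29/15)
Ac = (0, 0, 1276/1125)
Σ b_i: 31/29·1 + (-19/88)·1 + 375/2552·1 = 1 ✓
b·c: (-19/88)·(-1) + 375/2552·29/15 = 1/2 ✓
b·c²: (-19/88)·1 + 375/2552·841/225 = 1/3 ✓
b·Ac: 375/2552·1276/1125 = 1/6 ✓; 3 stages ⇒ order 3.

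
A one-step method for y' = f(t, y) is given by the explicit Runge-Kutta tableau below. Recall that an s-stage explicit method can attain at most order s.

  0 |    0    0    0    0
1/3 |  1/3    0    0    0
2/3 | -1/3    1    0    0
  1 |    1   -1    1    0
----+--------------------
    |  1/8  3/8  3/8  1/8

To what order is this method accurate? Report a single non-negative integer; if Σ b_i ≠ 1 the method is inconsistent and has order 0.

4

b = (1/8, 3/8, 3/8, 1/8)
c = (0, 1/3, 2/3, 1)
Ac = (0, 0, 1/3, 1/3)
Σ b_i: 1/8·1 + 3/8·1 + 3/8·1 + 1/8·1 = 1 ✓
b·c: 3/8·1/3 + 3/8·2/3 + 1/8·1 = 1/2 ✓
b·c²: 3/8·1/9 + 3/8·4/9 + 1/8·1 = 1/3 ✓
b·Ac: 3/8·1/3 + 1/8·1/3 = 1/6 ✓
b·c³: 3/8·1/27 + 3/8·8/27 + 1/8·1 = 1/4 ✓
b·(c∘Ac): 3/8·2/9 + 1/8·1/3 = 1/8 ✓
b·Ac²: 3/8·1/9 + 1/8·1/3 = 1/12 ✓
b·A²c: 1/8·1/3 = 1/24 ✓; 4 stages ⇒ order 4.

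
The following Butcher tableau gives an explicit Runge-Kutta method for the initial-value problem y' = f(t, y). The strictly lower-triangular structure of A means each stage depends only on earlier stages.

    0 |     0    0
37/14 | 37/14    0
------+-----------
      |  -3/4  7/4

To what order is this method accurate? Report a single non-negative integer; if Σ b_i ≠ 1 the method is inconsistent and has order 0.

b = (-3/4, 7/4)
c = (0, 37/14)
Σ b_i: (-3/4)·1 + 7/4·1 = 1 ✓
b·c: 7/4·37/14 = 37/8 ≠ 1/2 ⇒ order 1.

1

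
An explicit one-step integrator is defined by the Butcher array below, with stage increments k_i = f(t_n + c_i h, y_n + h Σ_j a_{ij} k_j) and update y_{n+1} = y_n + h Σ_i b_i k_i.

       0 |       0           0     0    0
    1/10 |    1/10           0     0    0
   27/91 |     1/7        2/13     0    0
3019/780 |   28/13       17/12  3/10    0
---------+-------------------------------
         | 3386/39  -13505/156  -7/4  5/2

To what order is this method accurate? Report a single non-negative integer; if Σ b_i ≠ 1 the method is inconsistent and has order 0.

b = (3386/39, -13505/156, -7/4, 5/2)
c = (0, 1/10, 27/91, 3019/780)
Ac = (0, 0, 1/65, 2519/10920)
Σ b_i: 3386/39·1 + (-13505/156)·1 + (-7/4)·1 + 5/2·1 = 1 ✓
b·c: (-13505/156)·1/10 + (-7/4)·27/91 + 5/2·3019/780 = 1/2 ✓
b·c²: (-13505/156)·1/100 + (-7/4)·729/8281 + 5/2·9114361/608400 = 62063341/1703520 ≠ 1/3 ⇒ order 2.
b·Ac: (-7/4)·1/65 + 5/2·2519/10920 = 12007/21840 ≠ 1/6

2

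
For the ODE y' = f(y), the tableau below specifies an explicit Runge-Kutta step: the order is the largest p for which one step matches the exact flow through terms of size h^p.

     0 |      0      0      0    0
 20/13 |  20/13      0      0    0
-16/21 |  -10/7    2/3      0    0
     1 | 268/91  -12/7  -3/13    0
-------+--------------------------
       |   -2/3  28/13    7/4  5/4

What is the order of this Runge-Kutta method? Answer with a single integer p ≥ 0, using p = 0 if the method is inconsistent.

0

b = (-2/3, 28/13, 7/4, 5/4)
c = (0, 20/13, -16/21, 1)
Ac = (0, 0, 40/39, -32/13)
Σ b_i: (-2/3)·1 + 28/13·1 + 7/4·1 + 5/4·1 = 175/39 ≠ 1 ⇒ order 0.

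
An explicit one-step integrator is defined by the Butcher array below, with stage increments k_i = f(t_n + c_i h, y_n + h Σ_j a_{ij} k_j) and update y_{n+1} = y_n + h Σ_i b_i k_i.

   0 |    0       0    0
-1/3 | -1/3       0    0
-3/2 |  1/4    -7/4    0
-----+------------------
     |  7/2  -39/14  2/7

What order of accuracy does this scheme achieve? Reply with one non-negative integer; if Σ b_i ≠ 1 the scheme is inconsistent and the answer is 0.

3

b = (7/2, -39/14, 2/7)
c = (0, -1/3, -3/2)
Ac = (0, 0, 7/12)
Σ b_i: 7/2·1 + (-39/14)·1 + 2/7·1 = 1 ✓
b·c: (-39/14)·(-1/3) + 2/7·(-3/2) = 1/2 ✓
b·c²: (-39/14)·1/9 + 2/7·9/4 = 1/3 ✓
b·Ac: 2/7·7/12 = 1/6 ✓; 3 stages ⇒ order 3.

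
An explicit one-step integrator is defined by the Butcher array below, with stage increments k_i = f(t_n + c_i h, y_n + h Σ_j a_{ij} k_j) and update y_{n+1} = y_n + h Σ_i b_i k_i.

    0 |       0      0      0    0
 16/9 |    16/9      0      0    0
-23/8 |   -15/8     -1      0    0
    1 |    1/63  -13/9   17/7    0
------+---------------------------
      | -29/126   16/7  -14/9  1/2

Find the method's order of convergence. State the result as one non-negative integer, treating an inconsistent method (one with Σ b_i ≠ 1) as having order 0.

b = (-29/126, 16/7, -14/9, 1/2)
c = (0, 16/9, -23/8, 1)
Ac = (0, 0, -16/9, -43319/4536)
Σ b_i: (-29/126)·1 + 16/7·1 + (-14/9)·1 + 1/2·1 = 1 ✓
b·c: 16/7·16/9 + (-14/9)·(-23/8) + 1/2·1 = 253/28 ≠ 1/2 ⇒ order 1.

1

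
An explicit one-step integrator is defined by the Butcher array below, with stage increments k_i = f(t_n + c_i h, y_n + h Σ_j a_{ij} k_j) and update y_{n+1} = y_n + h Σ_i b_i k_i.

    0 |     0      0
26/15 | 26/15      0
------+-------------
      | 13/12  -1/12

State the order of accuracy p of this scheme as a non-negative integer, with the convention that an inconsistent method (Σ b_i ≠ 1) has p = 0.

1

b = (13/12, -1/12)
c = (0, 26/15)
Σ b_i: 13/12·1 + (-1/12)·1 = 1 ✓
b·c: (-1/12)·26/15 = -13/90 ≠ 1/2 ⇒ order 1.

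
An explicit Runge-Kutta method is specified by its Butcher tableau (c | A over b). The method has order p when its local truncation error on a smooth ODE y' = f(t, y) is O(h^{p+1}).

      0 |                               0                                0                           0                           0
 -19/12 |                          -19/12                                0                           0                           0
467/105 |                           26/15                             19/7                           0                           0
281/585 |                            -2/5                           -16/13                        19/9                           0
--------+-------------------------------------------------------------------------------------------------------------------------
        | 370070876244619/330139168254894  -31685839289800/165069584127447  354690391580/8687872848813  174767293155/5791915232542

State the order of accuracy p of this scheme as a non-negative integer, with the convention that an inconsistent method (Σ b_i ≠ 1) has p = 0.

3

b = (370070876244619/330139168254894, -31685839289800/165069584127447, 354690391580/8687872848813, 174767293155/5791915232542)
c = (0, -19/12, 467/105, 281/585)
Ac = (0, 0, -361/84, 139289/12285)
Σ b_i: 370070876244619/330139168254894·1 + (-31685839289800/165069584127447)·1 + 354690391580/8687872848813·1 + 174767293155/5791915232542·1 = 1 ✓
b·c: (-31685839289800/165069584127447)·(-19/12) + 354690391580/8687872848813·467/105 + 174767293155/5791915232542·281/585 = 1/2 ✓
b·c²: (-31685839289800/165069584127447)·361/144 + 354690391580/8687872848813·218089/11025 + 174767293155/5791915232542·78961/342225 = 1/3 ✓
b·Ac: 354690391580/8687872848813·(-361/84) + 174767293155/5791915232542·139289/12285 = 1/6 ✓
b·c³: (-31685839289800/165069584127447)·(-6859/1728) + 354690391580/8687872848813·101847563/1157625 + 174767293155/5791915232542·22188041/200201625 = 55804632896438253013/12807662153720124600 ≠ 1/4 ⇒ order 3.
b·(c∘Ac): 354690391580/8687872848813·(-168587/8820) + 174767293155/5791915232542·39140209/7186725 = -76053197313481/123459245746290 ≠ 1/8
b·Ac²: 354690391580/8687872848813·6859/1008 + 174767293155/5791915232542·49887958/1289925 = 832410575208983/576143146816020 ≠ 1/12
b·A²c: 174767293155/5791915232542·(-6859/756) = -3004332991855/10974155177448 ≠ 1/24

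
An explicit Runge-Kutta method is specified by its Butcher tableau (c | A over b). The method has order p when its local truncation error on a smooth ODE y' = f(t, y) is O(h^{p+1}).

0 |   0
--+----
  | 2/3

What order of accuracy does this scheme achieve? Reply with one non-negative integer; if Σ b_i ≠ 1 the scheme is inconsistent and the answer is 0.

b = (2/3)
c = (0)
Σ b_i: 2/3·1 = 2/3 ≠ 1 ⇒ order 0.

0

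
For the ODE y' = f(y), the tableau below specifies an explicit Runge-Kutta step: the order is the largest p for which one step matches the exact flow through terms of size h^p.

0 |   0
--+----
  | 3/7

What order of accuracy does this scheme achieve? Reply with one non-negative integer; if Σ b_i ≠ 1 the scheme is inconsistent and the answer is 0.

0

b = (3/7)
c = (0)
Σ b_i: 3/7·1 = 3/7 ≠ 1 ⇒ order 0.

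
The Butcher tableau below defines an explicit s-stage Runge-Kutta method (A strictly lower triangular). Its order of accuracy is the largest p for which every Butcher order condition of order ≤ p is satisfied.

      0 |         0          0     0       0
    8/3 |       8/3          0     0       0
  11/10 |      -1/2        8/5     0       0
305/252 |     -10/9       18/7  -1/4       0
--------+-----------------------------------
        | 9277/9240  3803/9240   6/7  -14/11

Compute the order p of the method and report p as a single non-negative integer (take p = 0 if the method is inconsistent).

b = (9277/9240, 3803/9240, 6/7, -14/11)
c = (0, 8/3, 11/10, 305/252)
Ac = (0, 0, 64/15, 1843/280)
Σ b_i: 9277/9240·1 + 3803/9240·1 + 6/7·1 + (-14/11)·1 = 1 ✓
b·c: 3803/9240·8/3 + 6/7·11/10 + (-14/11)·305/252 = 1/2 ✓
b·c²: 3803/9240·64/9 + 6/7·121/100 + (-14/11)·93025/63504 = 374141/178200 ≠ 1/3 ⇒ order 2.
b·Ac: 6/7·64/15 + (-14/11)·1843/280 = -7269/1540 ≠ 1/6

2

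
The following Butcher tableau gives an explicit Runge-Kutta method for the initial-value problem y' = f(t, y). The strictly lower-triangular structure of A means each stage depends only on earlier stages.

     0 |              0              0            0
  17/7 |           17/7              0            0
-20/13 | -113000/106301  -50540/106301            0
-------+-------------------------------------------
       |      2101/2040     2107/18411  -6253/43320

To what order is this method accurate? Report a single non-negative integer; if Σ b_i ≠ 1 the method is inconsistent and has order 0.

3

b = (2101/2040, 2107/18411, -6253/43320)
c = (0, 17/7, -20/13)
Ac = (0, 0, -7220/6253)
Σ b_i: 2101/2040·1 + 2107/18411·1 + (-6253/43320)·1 = 1 ✓
b·c: 2107/18411·17/7 + (-6253/43320)·(-20/13) = 1/2 ✓
b·c²: 2107/18411·289/49 + (-6253/43320)·400/169 = 1/3 ✓
b·Ac: (-6253/43320)·(-7220/6253) = 1/6 ✓; 3 stages ⇒ order 3.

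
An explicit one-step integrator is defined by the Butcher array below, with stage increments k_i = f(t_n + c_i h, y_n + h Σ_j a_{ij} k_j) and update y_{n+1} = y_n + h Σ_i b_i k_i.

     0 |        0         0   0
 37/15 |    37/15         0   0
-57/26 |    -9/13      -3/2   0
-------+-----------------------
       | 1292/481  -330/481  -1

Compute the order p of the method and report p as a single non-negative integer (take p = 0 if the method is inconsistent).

2

b = (1292/481, -330/481, -1)
c = (0, 37/15, -57/26)
Ac = (0, 0, -37/10)
Σ b_i: 1292/481·1 + (-330/481)·1 + (-1)·1 = 1 ✓
b·c: (-330/481)·37/15 + (-1)·(-57/26) = 1/2 ✓
b·c²: (-330/481)·1369/225 + (-1)·3249/676 = -91063/10140 ≠ 1/3 ⇒ order 2.
b·Ac: (-1)·(-37/10) = 37/10 ≠ 1/6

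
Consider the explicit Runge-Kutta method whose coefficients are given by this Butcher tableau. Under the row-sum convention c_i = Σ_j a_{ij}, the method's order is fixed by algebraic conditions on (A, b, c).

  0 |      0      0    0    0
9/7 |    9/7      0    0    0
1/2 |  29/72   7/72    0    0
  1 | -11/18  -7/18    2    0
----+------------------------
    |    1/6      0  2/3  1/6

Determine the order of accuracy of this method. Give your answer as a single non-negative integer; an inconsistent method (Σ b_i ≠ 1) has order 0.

4

b = (1/6, 0, 2/3, 1/6)
c = (0, 9/7, 1/2, 1)
Ac = (0, 0, 1/8, 1/2)
Σ b_i: 1/6·1 + 2/3·1 + 1/6·1 = 1 ✓
b·c: 2/3·1/2 + 1/6·1 = 1/2 ✓
b·c²: 2/3·1/4 + 1/6·1 = 1/3 ✓
b·Ac: 2/3·1/8 + 1/6·1/2 = 1/6 ✓
b·c³: 2/3·1/8 + 1/6·1 = 1/4 ✓
b·(c∘Ac): 2/3·1/16 + 1/6·1/2 = 1/8 ✓
b·Ac²: 2/3·9/56 + 1/6·(-1/7) = 1/12 ✓
b·A²c: 1/6·1/4 = 1/24 ✓; 4 stages ⇒ order 4.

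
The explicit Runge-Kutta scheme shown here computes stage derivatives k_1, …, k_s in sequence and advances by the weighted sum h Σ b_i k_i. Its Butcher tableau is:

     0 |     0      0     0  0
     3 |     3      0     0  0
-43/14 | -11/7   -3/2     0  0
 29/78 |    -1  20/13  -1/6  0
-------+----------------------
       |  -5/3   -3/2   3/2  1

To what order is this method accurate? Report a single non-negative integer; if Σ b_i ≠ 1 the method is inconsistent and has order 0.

b = (-5/3, -3/2, 3/2, 1)
c = (0, 3, -43/14, 29/78)
Ac = (0, 0, -9/2, 5599/1092)
Σ b_i: (-5/3)·1 + (-3/2)·1 + 3/2·1 + 1·1 = -2/3 ≠ 1 ⇒ order 0.

0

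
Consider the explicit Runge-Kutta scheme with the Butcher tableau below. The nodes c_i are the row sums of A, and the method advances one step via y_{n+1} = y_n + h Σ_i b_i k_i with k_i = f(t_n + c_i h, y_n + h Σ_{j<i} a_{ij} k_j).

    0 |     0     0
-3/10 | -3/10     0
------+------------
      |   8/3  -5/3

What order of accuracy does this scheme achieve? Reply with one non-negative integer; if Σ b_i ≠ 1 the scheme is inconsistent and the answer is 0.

b = (8/3, -5/3)
c = (0, -3/10)
Σ b_i: 8/3·1 + (-5/3)·1 = 1 ✓
b·c: (-5/3)·(-3/10) = 1/2 ✓; 2 stages ⇒ order 2.

2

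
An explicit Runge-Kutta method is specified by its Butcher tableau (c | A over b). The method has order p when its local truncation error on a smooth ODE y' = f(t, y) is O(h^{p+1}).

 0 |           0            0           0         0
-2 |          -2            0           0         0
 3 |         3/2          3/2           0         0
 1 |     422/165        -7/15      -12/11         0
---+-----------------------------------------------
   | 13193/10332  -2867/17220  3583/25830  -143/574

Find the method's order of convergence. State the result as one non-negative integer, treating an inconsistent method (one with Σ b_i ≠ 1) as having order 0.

b = (13193/10332, -2867/17220, 3583/25830, -143/574)
c = (0, -2, 3, 1)
Ac = (0, 0, -3, -386/165)
Σ b_i: 13193/10332·1 + (-2867/17220)·1 + 3583/25830·1 + (-143/574)·1 = 1 ✓
b·c: (-2867/17220)·(-2) + 3583/25830·3 + (-143/574)·1 = 1/2 ✓
b·c²: (-2867/17220)·4 + 3583/25830·9 + (-143/574)·1 = 1/3 ✓
b·Ac: 3583/25830·(-3) + (-143/574)·(-386/165) = 1/6 ✓
b·c³: (-2867/17220)·(-8) + 3583/25830·27 + (-143/574)·1 = 4157/861 ≠ 1/4 ⇒ order 3.
b·(c∘Ac): 3583/25830·(-9) + (-143/574)·(-386/165) = -5731/8610 ≠ 1/8
b·Ac²: 3583/25830·6 + (-143/574)·(-1928/165) = 3223/861 ≠ 1/12
b·A²c: (-143/574)·36/11 = -234/287 ≠ 1/24

3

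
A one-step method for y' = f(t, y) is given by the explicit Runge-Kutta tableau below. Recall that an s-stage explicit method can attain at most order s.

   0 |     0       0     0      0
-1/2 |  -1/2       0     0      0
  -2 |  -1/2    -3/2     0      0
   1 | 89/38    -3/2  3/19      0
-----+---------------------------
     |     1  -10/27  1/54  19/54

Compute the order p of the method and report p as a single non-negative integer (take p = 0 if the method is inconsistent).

4

b = (1, -10/27, 1/54, 19/54)
c = (0, -1/2, -2, 1)
Ac = (0, 0, 3/4, 33/76)
Σ b_i: 1·1 + (-10/27)·1 + 1/54·1 + 19/54·1 = 1 ✓
b·c: (-10/27)·(-1/2) + 1/54·(-2) + 19/54·1 = 1/2 ✓
b·c²: (-10/27)·1/4 + 1/54·4 + 19/54·1 = 1/3 ✓
b·Ac: 1/54·3/4 + 19/54·33/76 = 1/6 ✓
b·c³: (-10/27)·(-1/8) + 1/54·(-8) + 19/54·1 = 1/4 ✓
b·(c∘Ac): 1/54·(-3/2) + 19/54·33/76 = 1/8 ✓
b·Ac²: 1/54·(-3/8) + 19/54·39/152 = 1/12 ✓
b·A²c: 19/54·9/76 = 1/24 ✓; 4 stages ⇒ order 4.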